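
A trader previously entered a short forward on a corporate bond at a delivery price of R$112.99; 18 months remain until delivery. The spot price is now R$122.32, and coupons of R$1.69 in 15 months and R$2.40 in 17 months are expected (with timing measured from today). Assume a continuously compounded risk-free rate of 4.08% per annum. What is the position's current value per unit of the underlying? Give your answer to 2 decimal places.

PV(remaining coupons) I = 1.69·e^(−0.0408·15/12) + 2.40·e^(−0.0408·17/12) = 3.8712
Current forward F = (S − I)·e^(rT) = (122.32 − 3.8712)·e^(0.0408·18/12) = 118.4488 × 1.063112 = 125.9243
Value (long) = (F − K)·e^(−rT) = (125.9243 − 112.99) × 0.940635 = 12.1665
Short position value = −(long value) = -R$12.17

-R$12.17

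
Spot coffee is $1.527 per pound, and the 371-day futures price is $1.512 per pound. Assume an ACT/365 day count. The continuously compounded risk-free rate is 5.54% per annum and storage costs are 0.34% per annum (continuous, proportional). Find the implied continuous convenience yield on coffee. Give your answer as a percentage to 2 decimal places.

6.85%

F = S·e^((r+u−y)T) ⇒ (r+u−y) = ln(F/S)/T
ln(1.512/1.527) = -0.009872; /T ⇒ -0.009712
y = r + u − ln(F/S)/T = 0.0554 + 0.0034 + 0.009712 = 0.068512
y = 6.85%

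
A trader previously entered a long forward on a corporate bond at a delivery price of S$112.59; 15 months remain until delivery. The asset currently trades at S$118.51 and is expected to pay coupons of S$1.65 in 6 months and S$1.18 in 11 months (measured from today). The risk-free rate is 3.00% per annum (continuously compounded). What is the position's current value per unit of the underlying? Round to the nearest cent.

S$7.29

PV(remaining coupons) I = 1.65·e^(−0.0300·6/12) + 1.18·e^(−0.0300·11/12) = 2.7734
Current forward F = (S − I)·e^(rT) = (118.51 − 2.7734)·e^(0.0300·15/12) = 115.7366 × 1.038212 = 120.1591
Value (long) = (F − K)·e^(−rT) = (120.1591 − 112.59) × 0.963194 = 7.2905
Value = S$7.29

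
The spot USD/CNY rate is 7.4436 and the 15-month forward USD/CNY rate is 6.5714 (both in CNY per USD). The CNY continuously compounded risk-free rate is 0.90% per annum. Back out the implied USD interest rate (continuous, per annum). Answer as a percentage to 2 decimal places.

F = S·e^((r_CNY − r_USD)T) ⇒ r_USD = r_CNY − ln(F/S)/T
ln(6.5714/7.4436) = -0.124628; /(15/12) = -0.099702
r_USD = 0.0090 + 0.099702 = 0.108702
r_USD = 10.87%

10.87%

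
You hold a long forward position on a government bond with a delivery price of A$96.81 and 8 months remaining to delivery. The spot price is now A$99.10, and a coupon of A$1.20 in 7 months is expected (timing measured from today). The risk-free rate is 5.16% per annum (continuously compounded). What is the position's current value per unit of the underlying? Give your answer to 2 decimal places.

PV(remaining coupons) I = 1.20·e^(−0.0516·7/12) = 1.1644
Current forward F = (S − I)·e^(rT) = (99.10 − 1.1644)·e^(0.0516·8/12) = 97.9356 × 1.034999 = 101.3632
Value (long) = (F − K)·e^(−rT) = (101.3632 − 96.81) × 0.966185 = 4.3992
Value = A$4.40

A$4.40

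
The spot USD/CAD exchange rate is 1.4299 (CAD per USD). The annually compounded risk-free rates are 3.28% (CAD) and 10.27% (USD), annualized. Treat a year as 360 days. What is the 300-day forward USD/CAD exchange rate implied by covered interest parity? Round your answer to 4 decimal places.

1.3540

By covered interest parity, F = S · (1+r_CAD)^T / (1+r_USD)^T
= 1.4299 × 1.027260 / 1.084879 = 1.4299 × 0.946889
F = 1.3540 CAD per USD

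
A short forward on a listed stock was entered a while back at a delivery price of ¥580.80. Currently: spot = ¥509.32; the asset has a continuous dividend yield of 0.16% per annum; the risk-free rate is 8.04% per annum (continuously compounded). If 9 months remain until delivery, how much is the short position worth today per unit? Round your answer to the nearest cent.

¥38.10

Current fair forward for the remaining 9 months: F = S·e^((r − q)·T), (r − q) = 0.0804 − 0.0016 = 0.0788
F = 509.32 · e^(0.0788 × 9/12) = 509.32 × 1.060881 = 540.3279
Value of long forward = (F − K)·e^(−rT) = (540.3279 − 580.80) · e^(−0.0804·9/12)
= -40.4721 × 0.941482 = -38.10
Short position value = −(long value) = ¥38.10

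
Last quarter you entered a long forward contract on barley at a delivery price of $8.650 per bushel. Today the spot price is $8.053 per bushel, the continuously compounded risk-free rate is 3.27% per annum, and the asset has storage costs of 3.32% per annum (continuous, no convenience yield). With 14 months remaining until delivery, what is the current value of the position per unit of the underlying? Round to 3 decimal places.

$0.045 per bushel

Current fair forward for the remaining 14 months: F = S·e^((r + u)·T), (r + u) = 0.0327 + 0.0332 = 0.0659
F = 8.053 · e^(0.0659 × 14/12) = 8.053 × 1.079916 = 8.6966
Value of long forward = (F − K)·e^(−rT) = (8.6966 − 8.650) · e^(−0.0327·14/12)
= 0.0466 × 0.962569 = 0.045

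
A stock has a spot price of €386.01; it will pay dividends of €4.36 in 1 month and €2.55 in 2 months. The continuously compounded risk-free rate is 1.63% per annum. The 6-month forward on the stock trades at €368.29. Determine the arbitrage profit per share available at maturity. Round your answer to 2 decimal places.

PV(dividends) I = 4.36·e^(−0.0163·1/12) + 2.55·e^(−0.0163·2/12) = 6.8972
Fair forward F* = (S − I)·e^(rT) = (386.01 − 6.8972)·e^0.008150 = 379.1128 × 1.008183 = 382.2151
Market €368.29 < fair 382.2151: forward underpriced → reverse cash-and-carry (short the stock, invest proceeds at r, pay the dividends, go long the forward).
Profit at T = |F_mkt − F*| = |368.29 − 382.2151| = €13.93 per share

€13.93 per share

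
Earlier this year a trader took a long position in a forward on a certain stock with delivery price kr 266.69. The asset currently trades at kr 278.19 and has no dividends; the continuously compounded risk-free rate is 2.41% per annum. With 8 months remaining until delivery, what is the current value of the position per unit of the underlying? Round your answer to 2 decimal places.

kr 15.75

Current fair forward for the remaining 8 months: F = S·e^(r·T), r = 0.0241
F = 278.19 · e^(0.0241 × 8/12) = 278.19 × 1.016196 = 282.6956
Value of long forward = (F − K)·e^(−rT) = (282.6956 − 266.69) · e^(−0.0241·8/12)
= 16.0056 × 0.984062 = 15.75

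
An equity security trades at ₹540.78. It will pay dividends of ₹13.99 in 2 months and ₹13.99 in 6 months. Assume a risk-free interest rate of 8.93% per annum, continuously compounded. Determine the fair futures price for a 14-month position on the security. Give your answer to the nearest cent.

PV(dividends) I = 13.99·e^(−0.0893·2/12) + 13.99·e^(−0.0893·6/12)
I = 13.7833 + 13.3791 = 27.1624
F = (S − I)·e^(rT) = (540.78 − 27.1624) · e^(0.0893·14/12)
= 513.6176 · e^0.104183 = 513.6176 × 1.109804 = ₹570.01

₹570.01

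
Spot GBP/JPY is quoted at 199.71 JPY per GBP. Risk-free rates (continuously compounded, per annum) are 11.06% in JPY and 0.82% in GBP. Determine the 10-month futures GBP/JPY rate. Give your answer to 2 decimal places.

217.50

F = S·e^((r_JPY − r_GBP)T) = 199.71 · e^((0.1106 − 0.0082) × 10/12)
= 199.71 · e^0.085333 = 199.71 × 1.089080
F = 217.50 JPY per GBP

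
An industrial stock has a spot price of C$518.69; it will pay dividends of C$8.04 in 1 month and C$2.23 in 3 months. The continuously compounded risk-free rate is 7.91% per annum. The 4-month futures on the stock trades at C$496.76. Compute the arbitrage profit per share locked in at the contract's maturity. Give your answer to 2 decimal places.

PV(dividends) I = 8.04·e^(−0.0791·1/12) + 2.23·e^(−0.0791·3/12) = 10.1735
Fair futures F* = (S − I)·e^(rT) = (518.69 − 10.1735)·e^0.026367 = 508.5165 × 1.026718 = 522.1030
Market C$496.76 < fair 522.1030: forward underpriced → reverse cash-and-carry (short the stock, invest proceeds at r, pay the dividends, go long the forward).
Profit at T = |F_mkt − F*| = |496.76 − 522.1030| = C$25.34 per share

C$25.34 per share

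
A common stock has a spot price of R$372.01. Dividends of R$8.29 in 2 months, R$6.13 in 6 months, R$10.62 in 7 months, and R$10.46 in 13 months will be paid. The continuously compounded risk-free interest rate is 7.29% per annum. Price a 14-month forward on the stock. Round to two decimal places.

PV(dividends) I = 8.29·e^(−0.0729·2/12) + 6.13·e^(−0.0729·6/12) + 10.62·e^(−0.0729·7/12) + 10.46·e^(−0.0729·13/12)
I = 8.1899 + 5.9106 + 10.1779 + 9.6657 = 33.9441
F = (S − I)·e^(rT) = (372.01 − 33.9441) · e^(0.0729·14/12)
= 338.0659 · e^0.085050 = 338.0659 × 1.088772 = R$368.08

R$368.08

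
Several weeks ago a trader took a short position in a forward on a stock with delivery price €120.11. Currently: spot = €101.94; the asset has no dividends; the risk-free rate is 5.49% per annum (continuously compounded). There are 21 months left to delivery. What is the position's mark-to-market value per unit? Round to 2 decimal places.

€7.17

Current fair forward for the remaining 21 months: F = S·e^(r·T), r = 0.0549
F = 101.94 · e^(0.0549 × 21/12) = 101.94 × 1.100842 = 112.2198
Value of long forward = (F − K)·e^(−rT) = (112.2198 − 120.11) · e^(−0.0549·21/12)
= -7.8902 × 0.908396 = -7.17
Short position value = −(long value) = €7.17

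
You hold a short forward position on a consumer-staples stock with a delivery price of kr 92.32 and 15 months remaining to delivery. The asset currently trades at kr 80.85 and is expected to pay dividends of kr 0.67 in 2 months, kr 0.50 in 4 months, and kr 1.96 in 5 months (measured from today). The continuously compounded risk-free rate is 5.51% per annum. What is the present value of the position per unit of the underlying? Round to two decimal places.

kr 8.40

PV(remaining dividends) I = 0.67·e^(−0.0551·2/12) + 0.50·e^(−0.0551·4/12) + 1.96·e^(−0.0551·5/12) = 3.0703
Current forward F = (S − I)·e^(rT) = (80.85 − 3.0703)·e^(0.0551·15/12) = 77.7797 × 1.071302 = 83.3255
Value (long) = (F − K)·e^(−rT) = (83.3255 − 92.32) × 0.933443 = -8.3959
Short position value = −(long value) = kr 8.40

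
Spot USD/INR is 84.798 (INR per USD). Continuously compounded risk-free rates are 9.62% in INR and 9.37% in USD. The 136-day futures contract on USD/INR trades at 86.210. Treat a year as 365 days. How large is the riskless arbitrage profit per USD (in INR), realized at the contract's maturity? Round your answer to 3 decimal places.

Fair futures: F* = S·e^(carry·T), with carry = (r_INR − r_USD) = 0.0962 − 0.0937 = 0.0025
F* = 84.798 · e^(0.0025 × 136/365) = 84.798 · e^0.000932 = 84.798 × 1.000932 = 84.8770
Market 86.210 > fair 84.8770: forward overpriced → cash-and-carry (buy spot, short the forward).
At maturity, profit = |F_mkt − F*| = |86.210 − 84.8770| = 1.333 per USD (in INR)

1.333 per USD (in INR)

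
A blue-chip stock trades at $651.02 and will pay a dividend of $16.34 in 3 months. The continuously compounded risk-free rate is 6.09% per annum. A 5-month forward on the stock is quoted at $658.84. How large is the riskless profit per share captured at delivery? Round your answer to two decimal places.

$7.60 per share

PV(dividends) I = 16.34·e^(−0.0609·3/12) = 16.0931
Fair forward F* = (S − I)·e^(rT) = (651.02 − 16.0931)·e^0.025375 = 634.9269 × 1.025700 = 651.2445
Market $658.84 > fair 651.2445: forward overpriced → cash-and-carry (borrow at r, buy the stock and collect the dividends, short the forward).
Profit at T = |F_mkt − F*| = |658.84 − 651.2445| = $7.60 per share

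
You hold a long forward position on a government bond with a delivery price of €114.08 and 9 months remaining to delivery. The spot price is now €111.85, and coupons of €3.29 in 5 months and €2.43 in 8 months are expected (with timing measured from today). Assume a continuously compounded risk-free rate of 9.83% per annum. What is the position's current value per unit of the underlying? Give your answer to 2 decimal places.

€0.44

PV(remaining coupons) I = 3.29·e^(−0.0983·5/12) + 2.43·e^(−0.0983·8/12) = 5.4338
Current forward F = (S − I)·e^(rT) = (111.85 − 5.4338)·e^(0.0983·9/12) = 106.4162 × 1.076511 = 114.5582
Value (long) = (F − K)·e^(−rT) = (114.5582 − 114.08) × 0.928927 = 0.4442
Value = €0.44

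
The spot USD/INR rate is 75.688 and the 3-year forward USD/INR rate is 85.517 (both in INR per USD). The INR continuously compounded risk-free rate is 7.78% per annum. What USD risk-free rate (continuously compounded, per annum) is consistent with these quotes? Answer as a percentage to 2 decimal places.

3.71%

F = S·e^((r_INR − r_USD)T) ⇒ r_USD = r_INR − ln(F/S)/T
ln(85.517/75.688) = 0.122096; /(3) = 0.040699
r_USD = 0.0778 − 0.040699 = 0.037101
r_USD = 3.71%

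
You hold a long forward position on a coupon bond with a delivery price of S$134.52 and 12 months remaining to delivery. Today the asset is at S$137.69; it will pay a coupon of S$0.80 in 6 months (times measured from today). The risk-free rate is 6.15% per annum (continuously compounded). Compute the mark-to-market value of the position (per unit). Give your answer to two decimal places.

S$10.42

PV(remaining coupons) I = 0.80·e^(−0.0615·6/12) = 0.7758
Current forward F = (S − I)·e^(rT) = (137.69 − 0.7758)·e^(0.0615·12/12) = 136.9142 × 1.063430 = 145.5987
Value (long) = (F − K)·e^(−rT) = (145.5987 − 134.52) × 0.940353 = 10.4179
Value = S$10.42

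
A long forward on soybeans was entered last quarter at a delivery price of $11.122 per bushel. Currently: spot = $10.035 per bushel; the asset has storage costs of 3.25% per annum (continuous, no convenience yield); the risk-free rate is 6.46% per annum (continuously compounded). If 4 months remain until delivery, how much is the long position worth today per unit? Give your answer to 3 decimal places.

Current fair forward for the remaining 4 months: F = S·e^((r + u)·T), (r + u) = 0.0646 + 0.0325 = 0.0971
F = 10.035 · e^(0.0971 × 4/12) = 10.035 × 1.032896 = 10.3651
Value of long forward = (F − K)·e^(−rT) = (10.3651 − 11.122) · e^(−0.0646·4/12)
= -0.7569 × 0.978697 = -0.741

-$0.741 per bushel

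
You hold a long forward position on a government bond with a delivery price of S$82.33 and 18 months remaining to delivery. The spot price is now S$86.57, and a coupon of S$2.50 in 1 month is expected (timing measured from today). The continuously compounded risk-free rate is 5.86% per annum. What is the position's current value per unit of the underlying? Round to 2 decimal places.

PV(remaining coupons) I = 2.50·e^(−0.0586·1/12) = 2.4878
Current forward F = (S − I)·e^(rT) = (86.57 − 2.4878)·e^(0.0586·18/12) = 84.0822 × 1.091879 = 91.8076
Value (long) = (F − K)·e^(−rT) = (91.8076 − 82.33) × 0.915852 = 8.6801
Value = S$8.68

S$8.68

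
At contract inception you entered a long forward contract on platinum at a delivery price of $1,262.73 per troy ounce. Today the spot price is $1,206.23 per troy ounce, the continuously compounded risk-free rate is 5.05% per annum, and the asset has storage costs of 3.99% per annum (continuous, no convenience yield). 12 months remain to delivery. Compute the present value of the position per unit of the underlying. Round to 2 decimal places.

$54.79 per troy ounce

Current fair forward for the remaining 12 months: F = S·e^((r + u)·T), (r + u) = 0.0505 + 0.0399 = 0.0904
F = 1206.23 · e^(0.0904 × 12/12) = 1206.23 × 1.09461204 = 1320.3539
Value of long forward = (F − K)·e^(−rT) = (1320.3539 − 1262.73) · e^(−0.0505·12/12)
= 57.6239 × 0.95075393 = 54.79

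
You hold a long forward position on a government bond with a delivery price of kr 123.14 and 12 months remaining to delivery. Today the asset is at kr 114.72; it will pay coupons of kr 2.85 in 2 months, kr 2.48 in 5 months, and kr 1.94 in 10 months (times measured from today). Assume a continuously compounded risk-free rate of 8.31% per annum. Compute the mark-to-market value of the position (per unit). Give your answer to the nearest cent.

-kr 5.62

PV(remaining coupons) I = 2.85·e^(−0.0831·2/12) + 2.48·e^(−0.0831·5/12) + 1.94·e^(−0.0831·10/12) = 7.0166
Current forward F = (S − I)·e^(rT) = (114.72 − 7.0166)·e^(0.0831·12/12) = 107.7034 × 1.086650 = 117.0359
Value (long) = (F − K)·e^(−rT) = (117.0359 − 123.14) × 0.920259 = -5.6174
Value = -kr 5.62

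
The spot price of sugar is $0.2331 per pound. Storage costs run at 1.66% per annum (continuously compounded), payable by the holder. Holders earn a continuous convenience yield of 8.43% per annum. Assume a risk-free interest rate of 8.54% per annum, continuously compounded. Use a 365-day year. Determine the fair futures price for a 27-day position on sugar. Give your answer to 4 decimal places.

$0.2334 per pound

Net carry = r + u − y = 0.0854 + 0.0166 − 0.0843 = 0.0177
F = S·e^((r+u−y)T) = 0.2331 · e^(0.0177 × 27/365) = 0.2331 · e^0.001309
= 0.2331 × 1.001310 = $0.2334 per pound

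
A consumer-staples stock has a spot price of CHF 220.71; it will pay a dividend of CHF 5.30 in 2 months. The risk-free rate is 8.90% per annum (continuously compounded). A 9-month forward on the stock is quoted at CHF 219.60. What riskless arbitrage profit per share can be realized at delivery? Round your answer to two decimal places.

PV(dividends) I = 5.30·e^(−0.0890·2/12) = 5.2220
Fair forward F* = (S − I)·e^(rT) = (220.71 − 5.2220)·e^0.066750 = 215.4880 × 1.069028 = 230.3627
Market CHF 219.60 < fair 230.3627: forward underpriced → reverse cash-and-carry (short the stock, invest proceeds at r, pay the dividends, go long the forward).
Profit at T = |F_mkt − F*| = |219.60 − 230.3627| = CHF 10.76 per share

CHF 10.76 per share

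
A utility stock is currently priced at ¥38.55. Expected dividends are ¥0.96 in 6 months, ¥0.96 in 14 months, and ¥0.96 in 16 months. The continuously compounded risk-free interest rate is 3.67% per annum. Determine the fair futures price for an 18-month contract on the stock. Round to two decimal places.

¥37.80

PV(dividends) I = 0.96·e^(−0.0367·6/12) + 0.96·e^(−0.0367·14/12) + 0.96·e^(−0.0367·16/12)
I = 0.9425 + 0.9198 + 0.9142 = 2.7765
F = (S − I)·e^(rT) = (38.55 − 2.7765) · e^(0.0367·18/12)
= 35.7735 · e^0.055050 = 35.7735 × 1.056593 = ¥37.80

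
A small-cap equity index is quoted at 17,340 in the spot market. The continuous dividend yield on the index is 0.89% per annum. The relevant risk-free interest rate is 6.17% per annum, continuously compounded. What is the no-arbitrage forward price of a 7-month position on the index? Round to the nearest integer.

F = S·e^((r − q)T) = 17340 · e^((0.0617 − 0.0089) × 7/12)
= 17340 · e^0.030800 = 17340 × 1.031279
F = 17,882

17,882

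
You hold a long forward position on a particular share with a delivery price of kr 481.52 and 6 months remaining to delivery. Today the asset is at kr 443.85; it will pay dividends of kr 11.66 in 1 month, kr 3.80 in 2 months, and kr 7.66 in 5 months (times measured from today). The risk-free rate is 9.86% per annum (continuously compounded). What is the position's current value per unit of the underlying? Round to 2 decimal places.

-kr 37.16

PV(remaining dividends) I = 11.66·e^(−0.0986·1/12) + 3.80·e^(−0.0986·2/12) + 7.66·e^(−0.0986·5/12) = 22.6543
Current forward F = (S − I)·e^(rT) = (443.85 − 22.6543)·e^(0.0986·6/12) = 421.1957 × 1.050535 = 442.4808
Value (long) = (F − K)·e^(−rT) = (442.4808 − 481.52) × 0.951896 = -37.1613
Value = -kr 37.16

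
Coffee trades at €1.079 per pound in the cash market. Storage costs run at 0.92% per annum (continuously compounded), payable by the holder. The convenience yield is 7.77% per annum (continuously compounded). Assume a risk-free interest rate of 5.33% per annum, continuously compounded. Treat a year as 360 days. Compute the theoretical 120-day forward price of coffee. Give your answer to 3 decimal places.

Net carry = r + u − y = 0.0533 + 0.0092 − 0.0777 = -0.0152
F = S·e^((r+u−y)T) = 1.079 · e^(-0.0152 × 120/360) = 1.079 · e^-0.005067
= 1.079 × 0.994946 = €1.074 per pound

€1.074 per pound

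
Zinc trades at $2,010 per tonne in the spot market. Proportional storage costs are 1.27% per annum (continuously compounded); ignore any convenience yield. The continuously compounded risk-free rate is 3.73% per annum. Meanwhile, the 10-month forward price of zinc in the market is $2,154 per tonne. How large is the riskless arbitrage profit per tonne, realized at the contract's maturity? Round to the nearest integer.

Fair forward: F* = S·e^(carry·T), with carry = (r + u) = 0.0373 + 0.0127 = 0.0500
F* = 2010 · e^(0.0500 × 10/12) = 2010 · e^0.041667 = 2010 × 1.042547 = $2095.5195
Market $2154 > fair $2095.5195: forward overpriced → cash-and-carry (buy spot, short the forward).
At maturity, profit = |F_mkt − F*| = |2154 − 2095.5195| = $58 per tonne

$58 per tonne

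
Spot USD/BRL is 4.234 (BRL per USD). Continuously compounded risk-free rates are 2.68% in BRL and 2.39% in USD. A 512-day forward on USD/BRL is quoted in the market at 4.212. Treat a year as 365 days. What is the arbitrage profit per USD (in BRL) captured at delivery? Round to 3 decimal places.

0.039 per USD (in BRL)

Fair forward: F* = S·e^(carry·T), with carry = (r_BRL − r_USD) = 0.0268 − 0.0239 = 0.0029
F* = 4.234 · e^(0.0029 × 512/365) = 4.234 · e^0.004068 = 4.234 × 1.004076 = 4.2513
Market 4.212 < fair 4.2513: forward underpriced → reverse cash-and-carry (short spot, go long the forward).
At maturity, profit = |F_mkt − F*| = |4.212 − 4.2513| = 0.039 per USD (in BRL)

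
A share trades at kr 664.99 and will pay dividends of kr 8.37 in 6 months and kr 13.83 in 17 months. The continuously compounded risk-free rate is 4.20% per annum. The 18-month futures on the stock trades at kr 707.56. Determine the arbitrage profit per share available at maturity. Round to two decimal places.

PV(dividends) I = 8.37·e^(−0.0420·6/12) + 13.83·e^(−0.0420·17/12) = 21.2272
Fair futures F* = (S − I)·e^(rT) = (664.99 − 21.2272)·e^0.063000 = 643.7628 × 1.065027 = 685.6248
Market kr 707.56 > fair 685.6248: forward overpriced → cash-and-carry (borrow at r, buy the stock and collect the dividends, short the forward).
Profit at T = |F_mkt − F*| = |707.56 − 685.6248| = kr 21.94 per share

kr 21.94 per share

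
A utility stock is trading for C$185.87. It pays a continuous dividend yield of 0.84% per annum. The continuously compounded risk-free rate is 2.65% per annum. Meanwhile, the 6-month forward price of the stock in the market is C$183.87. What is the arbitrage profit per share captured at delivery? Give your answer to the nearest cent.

Fair forward: F* = S·e^(carry·T), with carry = (r − q) = 0.0265 − 0.0084 = 0.0181
F* = 185.87 · e^(0.0181 × 6/12) = 185.87 · e^0.009050 = 185.87 × 1.009091 = C$187.5597
Market C$183.87 < fair C$187.5597: forward underpriced → reverse cash-and-carry (short spot, go long the forward).
At maturity, profit = |F_mkt − F*| = |183.87 − 187.5597| = C$3.69 per share

C$3.69 per share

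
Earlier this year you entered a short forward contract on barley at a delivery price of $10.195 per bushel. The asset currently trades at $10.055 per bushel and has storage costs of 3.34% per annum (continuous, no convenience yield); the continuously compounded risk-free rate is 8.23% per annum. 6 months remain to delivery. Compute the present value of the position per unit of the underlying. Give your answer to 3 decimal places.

Current fair forward for the remaining 6 months: F = S·e^((r + u)·T), (r + u) = 0.0823 + 0.0334 = 0.1157
F = 10.055 · e^(0.1157 × 6/12) = 10.055 × 1.059556 = 10.6538
Value of long forward = (F − K)·e^(−rT) = (10.6538 − 10.195) · e^(−0.0823·6/12)
= 0.4588 × 0.959685 = 0.440
Short position value = −(long value) = -$0.440

-$0.440 per bushel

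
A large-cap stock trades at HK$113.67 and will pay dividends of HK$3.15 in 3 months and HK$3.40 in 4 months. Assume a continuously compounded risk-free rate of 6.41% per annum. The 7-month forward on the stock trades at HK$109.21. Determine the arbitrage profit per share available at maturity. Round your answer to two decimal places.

HK$2.12 per share

PV(dividends) I = 3.15·e^(−0.0641·3/12) + 3.40·e^(−0.0641·4/12) = 6.4280
Fair forward F* = (S − I)·e^(rT) = (113.67 − 6.4280)·e^0.037392 = 107.2420 × 1.038100 = 111.3279
Market HK$109.21 < fair 111.3279: forward underpriced → reverse cash-and-carry (short the stock, invest proceeds at r, pay the dividends, go long the forward).
Profit at T = |F_mkt − F*| = |109.21 − 111.3279| = HK$2.12 per share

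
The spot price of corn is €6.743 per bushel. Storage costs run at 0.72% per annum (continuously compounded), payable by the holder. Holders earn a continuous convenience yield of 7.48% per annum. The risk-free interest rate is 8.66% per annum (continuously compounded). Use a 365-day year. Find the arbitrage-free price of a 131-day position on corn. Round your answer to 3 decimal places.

€6.789 per bushel

Net carry = r + u − y = 0.0866 + 0.0072 − 0.0748 = 0.0190
F = S·e^((r+u−y)T) = 6.743 · e^(0.0190 × 131/365) = 6.743 · e^0.006819
= 6.743 × 1.006842 = €6.789 per bushel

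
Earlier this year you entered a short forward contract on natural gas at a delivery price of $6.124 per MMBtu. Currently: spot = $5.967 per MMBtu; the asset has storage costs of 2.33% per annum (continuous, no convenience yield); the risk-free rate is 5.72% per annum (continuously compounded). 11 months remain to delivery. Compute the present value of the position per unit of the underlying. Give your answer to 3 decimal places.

Current fair forward for the remaining 11 months: F = S·e^((r + u)·T), (r + u) = 0.0572 + 0.0233 = 0.0805
F = 5.967 · e^(0.0805 × 11/12) = 5.967 × 1.076582 = 6.4240
Value of long forward = (F − K)·e^(−rT) = (6.4240 − 6.124) · e^(−0.0572·11/12)
= 0.3000 × 0.948918 = 0.285
Short position value = −(long value) = -$0.285

-$0.285 per MMBtu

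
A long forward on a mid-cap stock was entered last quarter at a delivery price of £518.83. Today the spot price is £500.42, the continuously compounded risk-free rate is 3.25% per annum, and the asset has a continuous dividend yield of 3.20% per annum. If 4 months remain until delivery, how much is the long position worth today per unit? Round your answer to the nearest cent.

Current fair forward for the remaining 4 months: F = S·e^((r − q)·T), (r − q) = 0.0325 − 0.0320 = 0.0005
F = 500.42 · e^(0.0005 × 4/12) = 500.42 × 1.000167 = 500.5036
Value of long forward = (F − K)·e^(−rT) = (500.5036 − 518.83) · e^(−0.0325·4/12)
= -18.3264 × 0.989225 = -18.13

-£18.13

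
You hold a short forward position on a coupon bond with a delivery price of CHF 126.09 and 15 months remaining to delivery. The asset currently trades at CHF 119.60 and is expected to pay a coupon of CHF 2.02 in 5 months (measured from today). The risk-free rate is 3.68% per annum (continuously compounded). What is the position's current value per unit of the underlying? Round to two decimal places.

PV(remaining coupons) I = 2.02·e^(−0.0368·5/12) = 1.9893
Current forward F = (S − I)·e^(rT) = (119.60 − 1.9893)·e^(0.0368·15/12) = 117.6107 × 1.047074 = 123.1471
Value (long) = (F − K)·e^(−rT) = (123.1471 − 126.09) × 0.955042 = -2.8106
Short position value = −(long value) = CHF 2.81

CHF 2.81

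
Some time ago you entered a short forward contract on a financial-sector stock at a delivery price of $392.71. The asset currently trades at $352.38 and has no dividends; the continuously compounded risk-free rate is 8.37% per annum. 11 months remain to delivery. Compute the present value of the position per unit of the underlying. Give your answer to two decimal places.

$11.33

Current fair forward for the remaining 11 months: F = S·e^(r·T), r = 0.0837
F = 352.38 · e^(0.0837 × 11/12) = 352.38 × 1.079745 = 380.4805
Value of long forward = (F − K)·e^(−rT) = (380.4805 − 392.71) · e^(−0.0837·11/12)
= -12.2295 × 0.926145 = -11.33
Short position value = −(long value) = $11.33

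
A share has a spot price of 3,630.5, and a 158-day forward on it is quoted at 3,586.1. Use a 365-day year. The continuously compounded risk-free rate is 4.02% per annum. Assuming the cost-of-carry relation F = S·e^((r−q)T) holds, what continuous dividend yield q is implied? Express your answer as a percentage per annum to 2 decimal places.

6.86%

From F = S·e^((r−q)T): (r − q) = ln(F/S)/T
ln(3586.1/3630.5) = ln(0.987770) = -0.012305
(r − q) = -0.012305 / (158/365) = -0.028426
q = r − ln(F/S)/T = 0.0402 + 0.028426 = 0.068626
q = 6.86%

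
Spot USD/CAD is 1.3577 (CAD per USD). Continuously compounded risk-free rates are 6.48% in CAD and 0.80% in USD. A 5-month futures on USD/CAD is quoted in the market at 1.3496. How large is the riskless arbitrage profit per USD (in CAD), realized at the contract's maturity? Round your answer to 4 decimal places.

0.0406 per USD (in CAD)

Fair futures: F* = S·e^(carry·T), with carry = (r_CAD − r_USD) = 0.0648 − 0.0080 = 0.0568
F* = 1.3577 · e^(0.0568 × 5/12) = 1.3577 · e^0.023667 = 1.3577 × 1.023949 = 1.3902
Market 1.3496 < fair 1.3902: forward underpriced → reverse cash-and-carry (short spot, go long the forward).
At maturity, profit = |F_mkt − F*| = |1.3496 − 1.3902| = 0.0406 per USD (in CAD)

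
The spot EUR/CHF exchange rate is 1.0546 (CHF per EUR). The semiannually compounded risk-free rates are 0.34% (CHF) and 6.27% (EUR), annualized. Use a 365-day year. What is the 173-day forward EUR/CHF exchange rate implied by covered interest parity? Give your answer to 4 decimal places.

By covered interest parity, F = S · (1+r_CHF/2)^(2T) / (1+r_EUR/2)^(2T)
= 1.0546 × 1.001611 / 1.029694 = 1.0546 × 0.972727
F = 1.0258 CHF per EUR

1.0258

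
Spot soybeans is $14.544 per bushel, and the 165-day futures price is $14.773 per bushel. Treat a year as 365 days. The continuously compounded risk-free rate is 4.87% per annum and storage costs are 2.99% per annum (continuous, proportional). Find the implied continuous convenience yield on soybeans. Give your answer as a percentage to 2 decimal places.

F = S·e^((r+u−y)T) ⇒ (r+u−y) = ln(F/S)/T
ln(14.773/14.544) = 0.015623; /T ⇒ 0.034560
y = r + u − ln(F/S)/T = 0.0487 + 0.0299 − 0.034560 = 0.044040
y = 4.40%

4.40%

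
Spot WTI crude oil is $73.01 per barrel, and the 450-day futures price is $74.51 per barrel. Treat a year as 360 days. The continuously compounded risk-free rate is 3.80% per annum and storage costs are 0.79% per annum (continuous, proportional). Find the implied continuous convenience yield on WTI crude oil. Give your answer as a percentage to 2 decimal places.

F = S·e^((r+u−y)T) ⇒ (r+u−y) = ln(F/S)/T
ln(74.51/73.01) = 0.020337; /T ⇒ 0.016270
y = r + u − ln(F/S)/T = 0.0380 + 0.0079 − 0.016270 = 0.029630
y = 2.96%

2.96%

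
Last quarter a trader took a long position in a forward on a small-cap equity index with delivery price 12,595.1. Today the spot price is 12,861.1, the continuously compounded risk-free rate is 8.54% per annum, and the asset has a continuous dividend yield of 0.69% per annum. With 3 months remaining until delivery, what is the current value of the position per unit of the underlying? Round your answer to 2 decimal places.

509.89

Current fair forward for the remaining 3 months: F = S·e^((r − q)·T), (r − q) = 0.0854 − 0.0069 = 0.0785
F = 12861.1 · e^(0.0785 × 3/12) = 12861.1 × 1.01981884 = 13115.9921
Value of long forward = (F − K)·e^(−rT) = (13115.9921 − 12595.1) · e^(−0.0854·3/12)
= 520.8921 × 0.97887630 = 509.89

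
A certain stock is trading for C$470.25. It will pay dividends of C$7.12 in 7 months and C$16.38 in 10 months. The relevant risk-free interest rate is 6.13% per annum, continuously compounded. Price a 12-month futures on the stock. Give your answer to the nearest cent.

PV(dividends) I = 7.12·e^(−0.0613·7/12) + 16.38·e^(−0.0613·10/12)
I = 6.8699 + 15.5643 = 22.4342
F = (S − I)·e^(rT) = (470.25 − 22.4342) · e^(0.0613·12/12)
= 447.8158 · e^0.061300 = 447.8158 × 1.063218 = C$476.13

C$476.13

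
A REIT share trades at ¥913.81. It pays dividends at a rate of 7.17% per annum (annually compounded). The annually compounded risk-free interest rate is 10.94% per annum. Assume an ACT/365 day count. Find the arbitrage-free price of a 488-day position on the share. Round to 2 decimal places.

F = S · (1+r)^T / (1+q)^T
= 913.81 × 1.148900 / 1.097002 = 913.81 × 1.047309
F = ¥957.04

¥957.04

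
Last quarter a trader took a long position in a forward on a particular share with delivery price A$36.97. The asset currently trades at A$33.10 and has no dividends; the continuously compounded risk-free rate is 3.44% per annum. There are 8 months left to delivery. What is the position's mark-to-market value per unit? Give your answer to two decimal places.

-A$3.03

Current fair forward for the remaining 8 months: F = S·e^(r·T), r = 0.0344
F = 33.10 · e^(0.0344 × 8/12) = 33.10 × 1.023198 = 33.8679
Value of long forward = (F − K)·e^(−rT) = (33.8679 − 36.97) · e^(−0.0344·8/12)
= -3.1021 × 0.977328 = -3.03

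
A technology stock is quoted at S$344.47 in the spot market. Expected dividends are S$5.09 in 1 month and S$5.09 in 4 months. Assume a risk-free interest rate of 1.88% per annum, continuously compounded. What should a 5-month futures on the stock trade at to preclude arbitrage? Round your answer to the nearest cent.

PV(dividends) I = 5.09·e^(−0.0188·1/12) + 5.09·e^(−0.0188·4/12)
I = 5.0820 + 5.0582 = 10.1402
F = (S − I)·e^(rT) = (344.47 − 10.1402) · e^(0.0188·5/12)
= 334.3298 · e^0.007833 = 334.3298 × 1.007864 = S$336.96

S$336.96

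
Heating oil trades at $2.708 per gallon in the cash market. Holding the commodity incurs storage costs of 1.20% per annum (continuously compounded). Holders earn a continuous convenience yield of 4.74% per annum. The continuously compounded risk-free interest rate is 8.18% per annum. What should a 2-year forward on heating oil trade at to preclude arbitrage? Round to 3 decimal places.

Net carry = r + u − y = 0.0818 + 0.0120 − 0.0474 = 0.0464
F = S·e^((r+u−y)T) = 2.708 · e^(0.0464 × 2) = 2.708 · e^0.092800
= 2.708 × 1.097242 = $2.971 per gallon

$2.971 per gallon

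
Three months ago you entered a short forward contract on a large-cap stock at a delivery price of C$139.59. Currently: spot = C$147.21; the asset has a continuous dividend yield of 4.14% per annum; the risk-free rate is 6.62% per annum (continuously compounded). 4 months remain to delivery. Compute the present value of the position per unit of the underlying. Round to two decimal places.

Current fair forward for the remaining 4 months: F = S·e^((r − q)·T), (r − q) = 0.0662 − 0.0414 = 0.0248
F = 147.21 · e^(0.0248 × 4/12) = 147.21 × 1.008301 = 148.4320
Value of long forward = (F − K)·e^(−rT) = (148.4320 − 139.59) · e^(−0.0662·4/12)
= 8.8420 × 0.978175 = 8.65
Short position value = −(long value) = -C$8.65

-C$8.65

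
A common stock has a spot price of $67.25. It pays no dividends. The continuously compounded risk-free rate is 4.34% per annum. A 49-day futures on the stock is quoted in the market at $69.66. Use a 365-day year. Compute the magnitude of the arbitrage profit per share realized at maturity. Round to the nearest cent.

Fair futures: F* = S·e^(carry·T), with carry = r = 0.0434
F* = 67.25 · e^(0.0434 × 49/365) = 67.25 · e^0.005826 = 67.25 × 1.005843 = $67.6429
Market $69.66 > fair $67.6429: forward overpriced → cash-and-carry (buy spot, short the forward).
At maturity, profit = |F_mkt − F*| = |69.66 − 67.6429| = $2.02 per share

$2.02 per share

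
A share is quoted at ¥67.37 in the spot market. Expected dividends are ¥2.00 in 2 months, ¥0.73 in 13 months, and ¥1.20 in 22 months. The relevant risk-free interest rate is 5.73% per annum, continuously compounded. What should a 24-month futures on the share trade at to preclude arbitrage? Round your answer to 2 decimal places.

¥71.35

PV(dividends) I = 2.00·e^(−0.0573·2/12) + 0.73·e^(−0.0573·13/12) + 1.20·e^(−0.0573·22/12)
I = 1.9810 + 0.6861 + 1.0803 = 3.7474
F = (S − I)·e^(rT) = (67.37 − 3.7474) · e^(0.0573·24/12)
= 63.6226 · e^0.114600 = 63.6226 × 1.121425 = ¥71.35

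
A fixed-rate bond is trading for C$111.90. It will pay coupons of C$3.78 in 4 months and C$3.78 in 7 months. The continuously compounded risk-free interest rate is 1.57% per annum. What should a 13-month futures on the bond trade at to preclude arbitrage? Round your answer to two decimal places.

PV(coupons) I = 3.78·e^(−0.0157·4/12) + 3.78·e^(−0.0157·7/12)
I = 3.7603 + 3.7455 = 7.5058
F = (S − I)·e^(rT) = (111.90 − 7.5058) · e^(0.0157·13/12)
= 104.3942 · e^0.017008 = 104.3942 × 1.017153 = C$106.18

C$106.18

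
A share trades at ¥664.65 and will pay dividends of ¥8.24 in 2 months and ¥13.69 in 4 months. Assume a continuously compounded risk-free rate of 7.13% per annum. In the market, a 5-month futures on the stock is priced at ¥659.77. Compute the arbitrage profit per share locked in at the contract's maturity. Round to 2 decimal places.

¥2.76 per share

PV(dividends) I = 8.24·e^(−0.0713·2/12) + 13.69·e^(−0.0713·4/12) = 21.5111
Fair futures F* = (S − I)·e^(rT) = (664.65 − 21.5111)·e^0.029708 = 643.1389 × 1.030154 = 662.5321
Market ¥659.77 < fair 662.5321: forward underpriced → reverse cash-and-carry (short the stock, invest proceeds at r, pay the dividends, go long the forward).
Profit at T = |F_mkt − F*| = |659.77 − 662.5321| = ¥2.76 per share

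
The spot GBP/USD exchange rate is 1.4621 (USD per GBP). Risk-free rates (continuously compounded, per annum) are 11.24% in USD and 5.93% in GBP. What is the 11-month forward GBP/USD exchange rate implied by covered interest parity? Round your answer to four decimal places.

1.5350

F = S·e^((r_USD − r_GBP)T) = 1.4621 · e^((0.1124 − 0.0593) × 11/12)
= 1.4621 · e^0.048675 = 1.4621 × 1.049879
F = 1.5350 USD per GBP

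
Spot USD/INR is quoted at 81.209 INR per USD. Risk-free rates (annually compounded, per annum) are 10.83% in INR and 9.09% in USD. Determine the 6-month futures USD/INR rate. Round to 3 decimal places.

81.854

By covered interest parity, F = S · (1+r_INR)^T / (1+r_USD)^T
= 81.209 × 1.052758 / 1.044462 = 81.209 × 1.007943
F = 81.854 INR per USD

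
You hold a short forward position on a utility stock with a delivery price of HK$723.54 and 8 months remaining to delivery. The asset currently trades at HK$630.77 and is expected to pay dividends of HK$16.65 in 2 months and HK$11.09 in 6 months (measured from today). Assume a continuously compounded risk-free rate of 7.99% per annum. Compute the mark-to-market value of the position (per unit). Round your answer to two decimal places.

HK$82.32

PV(remaining dividends) I = 16.65·e^(−0.0799·2/12) + 11.09·e^(−0.0799·6/12) = 27.0854
Current forward F = (S − I)·e^(rT) = (630.77 − 27.0854)·e^(0.0799·8/12) = 603.6846 × 1.054711 = 636.7128
Value (long) = (F − K)·e^(−rT) = (636.7128 − 723.54) × 0.948127 = -82.3232
Short position value = −(long value) = HK$82.32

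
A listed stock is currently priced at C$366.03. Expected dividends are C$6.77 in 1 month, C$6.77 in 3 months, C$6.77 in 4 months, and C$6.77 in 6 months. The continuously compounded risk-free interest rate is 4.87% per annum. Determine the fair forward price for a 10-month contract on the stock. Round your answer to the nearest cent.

PV(dividends) I = 6.77·e^(−0.0487·1/12) + 6.77·e^(−0.0487·3/12) + 6.77·e^(−0.0487·4/12) + 6.77·e^(−0.0487·6/12)
I = 6.7426 + 6.6881 + 6.6610 + 6.6071 = 26.6988
F = (S − I)·e^(rT) = (366.03 − 26.6988) · e^(0.0487·10/12)
= 339.3312 · e^0.040583 = 339.3312 × 1.041418 = C$353.39

C$353.39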